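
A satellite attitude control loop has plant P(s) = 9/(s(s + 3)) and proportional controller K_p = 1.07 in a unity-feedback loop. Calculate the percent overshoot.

The closed-loop denominator s² + 3s + 9.63 gives ω_n = √9.63 = 3.103 and ζ = 3/(2ω_n) = 0.4834.
%OS = 100·exp(−πζ/√(1−ζ²)) = 100·exp(−π·0.4834/√0.7664) = 17.6%.

17.6%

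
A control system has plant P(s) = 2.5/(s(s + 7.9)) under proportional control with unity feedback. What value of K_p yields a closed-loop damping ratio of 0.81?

K_p = 9.51

Closed-loop characteristic equation: s² + 7.9s + K_p·2.5 = 0.
So ω_n = √(2.5K_p) and 2ζω_n = 7.9, giving ζ = 7.9/(2√(2.5K_p)).
Setting ζ = 0.81: √(2.5K_p) = 7.9/(2·0.81) = 4.877, so K_p = 23.78/2.5 = 9.51.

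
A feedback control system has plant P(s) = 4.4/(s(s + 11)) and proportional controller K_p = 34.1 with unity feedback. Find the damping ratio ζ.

ζ = 0.449

The closed-loop denominator is s(s+11) + 34.1·4.4 = s² + 11s + 150.
Matching s² + 2ζω_n s + ω_n²: ω_n = √150 = 12.25 rad/s and 2ζω_n = 11, so ζ = 11/(2·12.25) = 0.449.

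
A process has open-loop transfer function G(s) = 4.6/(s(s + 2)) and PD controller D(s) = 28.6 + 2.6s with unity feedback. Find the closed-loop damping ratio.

ζ = 0.609

Forward path: (28.6 + 2.6s)·4.6/(s(s+2)). The closed-loop characteristic equation is s² + (2 + 4.6·2.6)s + 4.6·28.6 = 0.
That is s² + 13.96s + 131.6 = 0, so ω_n = 11.47 rad/s and ζ = 13.96/(2·11.47) = 0.6085.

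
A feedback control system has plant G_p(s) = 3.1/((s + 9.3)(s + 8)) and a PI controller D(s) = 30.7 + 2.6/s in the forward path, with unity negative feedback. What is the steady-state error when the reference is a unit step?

0

The open loop D(s)G_p(s) has a pole at the origin (type 1), so the static position error constant is infinite and e_ss = 1/(1+∞) = 0.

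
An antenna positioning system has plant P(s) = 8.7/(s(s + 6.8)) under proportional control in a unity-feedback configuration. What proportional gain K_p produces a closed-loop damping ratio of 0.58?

K_p = 3.95

Closed-loop characteristic equation: s² + 6.8s + K_p·8.7 = 0.
So ω_n = √(8.7K_p) and 2ζω_n = 6.8, giving ζ = 6.8/(2√(8.7K_p)).
Setting ζ = 0.58: √(8.7K_p) = 6.8/(2·0.58) = 5.862, so K_p = 34.36/8.7 = 3.95.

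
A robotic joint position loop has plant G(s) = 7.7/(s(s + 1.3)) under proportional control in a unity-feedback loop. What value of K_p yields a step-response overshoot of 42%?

K_p = 0.774

From %OS = 100·exp(−πζ/√(1−ζ²)) = 42%, ζ = −ln(0.42)/√(π²+ln²(0.42)) = 0.2662.
Characteristic equation s² + 1.3s + 7.7K_p = 0 gives ζ = 1.3/(2√(7.7K_p)).
Setting ζ = 0.2662: √(7.7K_p) = 1.3/(2·0.2662) = 2.442, so K_p = 5.963/7.7 = 0.774.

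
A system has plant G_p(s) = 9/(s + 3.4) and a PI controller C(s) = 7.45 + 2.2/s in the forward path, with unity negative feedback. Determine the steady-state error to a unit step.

0

The open loop C(s)G_p(s) has a pole at the origin (type 1), so the static position error constant is infinite and e_ss = 1/(1+∞) = 0.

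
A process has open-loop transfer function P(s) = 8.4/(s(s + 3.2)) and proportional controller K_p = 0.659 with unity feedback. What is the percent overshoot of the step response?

5.43%

The closed-loop denominator s² + 3.2s + 5.536 gives ω_n = √5.536 = 2.353 and ζ = 3.2/(2ω_n) = 0.68.
%OS = 100·exp(−πζ/√(1−ζ²)) = 100·exp(−π·0.68/√0.5375) = 5.43%.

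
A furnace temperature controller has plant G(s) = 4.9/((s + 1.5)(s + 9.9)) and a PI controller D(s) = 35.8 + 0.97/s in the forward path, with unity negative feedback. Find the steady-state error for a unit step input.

The open loop D(s)G(s) has a pole at the origin (type 1), so the static position error constant is infinite and e_ss = 1/(1+∞) = 0.

0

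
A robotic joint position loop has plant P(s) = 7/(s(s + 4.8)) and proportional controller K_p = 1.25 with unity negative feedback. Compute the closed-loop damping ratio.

1 + K_p·P(s) = 0 gives s² + 4.8s + 8.75 = 0.
So ω_n² = 8.75 ⇒ ω_n = 2.958 rad/s, and ζ = 4.8/(2ω_n) = 0.811.

ζ = 0.811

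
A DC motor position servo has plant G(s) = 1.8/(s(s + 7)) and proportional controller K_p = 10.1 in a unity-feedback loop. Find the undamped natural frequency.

ω_n = 4.26 rad/s

1 + K_p·G(s) = 0 gives s² + 7s + 18.18 = 0.
Matching s² + 2ζω_n s + ω_n²: ω_n = √18.18 = 4.264 rad/s and 2ζω_n = 7, so ζ = 7/(2·4.264) = 0.821.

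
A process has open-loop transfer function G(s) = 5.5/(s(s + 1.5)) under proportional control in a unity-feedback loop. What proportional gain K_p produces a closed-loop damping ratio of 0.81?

K_p = 0.156

Closed-loop characteristic equation: s² + 1.5s + K_p·5.5 = 0.
So ω_n = √(5.5K_p) and 2ζω_n = 1.5, giving ζ = 1.5/(2√(5.5K_p)).
Setting ζ = 0.81: √(5.5K_p) = 1.5/(2·0.81) = 0.9259, so K_p = 0.8573/5.5 = 0.156.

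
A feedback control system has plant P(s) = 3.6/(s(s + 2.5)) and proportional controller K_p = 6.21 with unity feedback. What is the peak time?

T_p = 0.689 s

The closed-loop denominator s² + 2.5s + 22.36 gives ω_n = √22.36 = 4.728 and ζ = 2.5/(2ω_n) = 0.2644.
Damped frequency ω_d = ω_n√(1−ζ²) = 4.56 rad/s, so peak time T_p = π/ω_d = 0.689 s.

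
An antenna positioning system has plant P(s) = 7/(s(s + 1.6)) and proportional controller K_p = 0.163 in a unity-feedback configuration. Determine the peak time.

T_p = 4.44 s

From 1 + K_pP(s) = 0: s² + 1.6s + 1.141 = 0 ⇒ ω_n = 1.068, ζ = 0.7489.
Damped frequency ω_d = ω_n√(1−ζ²) = 0.7078 rad/s, so peak time T_p = π/ω_d = 4.44 s.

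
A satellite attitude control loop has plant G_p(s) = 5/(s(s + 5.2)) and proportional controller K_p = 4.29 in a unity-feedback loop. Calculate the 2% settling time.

From 1 + K_pG_p(s) = 0: s² + 5.2s + 21.45 = 0 ⇒ ω_n = 4.631, ζ = 0.5614.
2% settling time T_s ≈ 4/(ζω_n) = 4/2.6 = 1.54 s.

T_s ≈ 1.54 s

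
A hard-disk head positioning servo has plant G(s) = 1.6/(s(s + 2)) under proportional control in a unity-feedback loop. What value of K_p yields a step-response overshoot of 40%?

K_p = 7.97

From %OS = 100·exp(−πζ/√(1−ζ²)) = 40%, ζ = −ln(0.4)/√(π²+ln²(0.4)) = 0.28.
Characteristic equation s² + 2s + 1.6K_p = 0 gives ζ = 2/(2√(1.6K_p)).
Setting ζ = 0.28: √(1.6K_p) = 2/(2·0.28) = 3.571, so K_p = 12.76/1.6 = 7.97.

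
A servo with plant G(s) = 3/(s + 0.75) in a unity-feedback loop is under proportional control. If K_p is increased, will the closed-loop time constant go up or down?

Closed-loop pole is at s = −(0.75+K_p·3); larger K_p moves it further left, so τ = 1/(0.75+K_p·3) decreases.

decrease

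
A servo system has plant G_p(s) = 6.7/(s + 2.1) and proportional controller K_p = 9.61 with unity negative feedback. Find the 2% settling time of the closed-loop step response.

T_s ≈ 0.0602 s

Closed-loop transfer function: T(s) = K_p·G_p(s)/(1 + K_p·G_p(s)) = 64.39/(s + 2.1 + 64.39) = 64.39/(s + 66.49).
Time constant τ = 1/66.49 = 0.01504 s, so the 2% settling time is about 4τ = 0.0602 s.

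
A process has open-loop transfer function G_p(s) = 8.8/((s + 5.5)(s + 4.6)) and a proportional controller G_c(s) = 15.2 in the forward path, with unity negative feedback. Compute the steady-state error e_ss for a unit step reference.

The loop is type 0. Static position error constant K_pos = G_c(0)·G_p(0) = 15.2·0.3478 = 5.287.
Steady-state error to a unit step: e_ss = 1/(1+K_pos) = 1/6.287 = 0.159.

0.159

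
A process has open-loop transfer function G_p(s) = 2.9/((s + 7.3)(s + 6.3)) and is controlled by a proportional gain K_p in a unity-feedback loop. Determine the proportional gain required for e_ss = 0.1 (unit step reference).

K_p = 143

For a type-0 loop with proportional control, e_ss = 1/(1 + K_p·G_p(0)).
G_p(0) = 0.06306. Require 1/(1 + K_p·0.06306) = 0.1, so 1 + 0.06306·K_p = 10.
K_p = (10 − 1)/0.06306 = 143.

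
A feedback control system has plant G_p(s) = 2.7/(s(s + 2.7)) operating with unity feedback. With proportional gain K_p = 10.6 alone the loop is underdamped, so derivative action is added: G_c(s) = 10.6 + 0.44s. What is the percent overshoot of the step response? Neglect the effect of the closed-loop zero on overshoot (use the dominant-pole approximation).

Forward path: (10.6 + 0.44s)·2.7/(s(s+2.7)). The closed-loop characteristic equation is s² + (2.7 + 2.7·0.44)s + 2.7·10.6 = 0.
That is s² + 3.888s + 28.62 = 0, so ω_n = 5.35 rad/s and ζ = 3.888/(2·5.35) = 0.3634.
%OS = 100·exp(−πζ/√(1−ζ²)) = 29.4%.

29.4%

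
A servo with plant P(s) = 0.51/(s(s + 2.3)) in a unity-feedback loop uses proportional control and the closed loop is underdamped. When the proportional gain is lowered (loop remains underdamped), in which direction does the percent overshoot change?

ζ = 2.3/(2√(0.51K_p)) rises as K_p falls; higher damping means less overshoot.

decrease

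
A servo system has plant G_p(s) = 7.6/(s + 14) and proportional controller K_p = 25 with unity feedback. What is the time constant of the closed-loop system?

τ = 0.0049 s

Closed-loop transfer function: T(s) = K_p·G_p(s)/(1 + K_p·G_p(s)) = 190/(s + 14 + 190) = 190/(s + 204).
Time constant τ = 1/204 = 0.0049 s.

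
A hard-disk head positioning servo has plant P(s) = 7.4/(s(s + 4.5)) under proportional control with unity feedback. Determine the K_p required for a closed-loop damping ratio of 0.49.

Closed-loop characteristic equation: s² + 4.5s + K_p·7.4 = 0.
So ω_n = √(7.4K_p) and 2ζω_n = 4.5, giving ζ = 4.5/(2√(7.4K_p)).
Setting ζ = 0.49: √(7.4K_p) = 4.5/(2·0.49) = 4.592, so K_p = 21.08/7.4 = 2.85.

K_p = 2.85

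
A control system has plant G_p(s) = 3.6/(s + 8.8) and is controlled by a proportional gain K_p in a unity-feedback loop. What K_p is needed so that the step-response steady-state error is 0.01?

K_p = 242

The loop is type 0, so e_ss(step) = 1/(1 + K_pos) with K_pos = K_p·G_p(0).
G_p(0) = 0.4091. Require 1/(1 + K_p·0.4091) = 0.01, so 1 + 0.4091·K_p = 100.
K_p = (100 − 1)/0.4091 = 242.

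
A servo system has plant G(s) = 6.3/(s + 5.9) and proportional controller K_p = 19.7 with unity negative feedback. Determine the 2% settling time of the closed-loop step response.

T_s ≈ 0.0308 s

Closed-loop transfer function: T(s) = K_p·G(s)/(1 + K_p·G(s)) = 124.1/(s + 5.9 + 124.1) = 124.1/(s + 130).
Time constant τ = 1/130 = 0.007692 s, so the 2% settling time is about 4τ = 0.0308 s.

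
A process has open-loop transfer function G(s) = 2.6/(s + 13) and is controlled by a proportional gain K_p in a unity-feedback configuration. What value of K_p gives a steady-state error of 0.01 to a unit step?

Steady-state error for a unit step on this type-0 loop is 1/(1 + K_p·G(0)).
G(0) = 0.2. Require 1/(1 + K_p·0.2) = 0.01, so 1 + 0.2·K_p = 100.
K_p = (100 − 1)/0.2 = 495.

K_p = 495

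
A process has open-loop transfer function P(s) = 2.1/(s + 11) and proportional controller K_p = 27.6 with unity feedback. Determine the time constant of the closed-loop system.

Closed-loop transfer function: T(s) = K_p·P(s)/(1 + K_p·P(s)) = 57.96/(s + 11 + 57.96) = 57.96/(s + 68.96).
Time constant τ = 1/68.96 = 0.0145 s.

τ = 0.0145 s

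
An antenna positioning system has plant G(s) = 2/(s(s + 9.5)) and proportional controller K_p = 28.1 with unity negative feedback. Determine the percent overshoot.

7.63%

From 1 + K_pG(s) = 0: s² + 9.5s + 56.2 = 0 ⇒ ω_n = 7.497, ζ = 0.6336.
%OS = 100·exp(−πζ/√(1−ζ²)) = 100·exp(−π·0.6336/√0.5985) = 7.63%.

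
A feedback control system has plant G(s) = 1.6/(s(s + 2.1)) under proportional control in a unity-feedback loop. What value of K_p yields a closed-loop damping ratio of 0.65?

K_p = 1.63

Closed-loop characteristic equation: s² + 2.1s + K_p·1.6 = 0.
So ω_n = √(1.6K_p) and 2ζω_n = 2.1, giving ζ = 2.1/(2√(1.6K_p)).
Setting ζ = 0.65: √(1.6K_p) = 2.1/(2·0.65) = 1.615, so K_p = 2.609/1.6 = 1.63.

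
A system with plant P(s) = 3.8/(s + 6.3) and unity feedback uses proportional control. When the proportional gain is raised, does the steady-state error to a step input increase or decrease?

decrease

e_ss = 1/(1 + K_p·P(0)); a larger K_p raises the denominator, so e_ss decreases.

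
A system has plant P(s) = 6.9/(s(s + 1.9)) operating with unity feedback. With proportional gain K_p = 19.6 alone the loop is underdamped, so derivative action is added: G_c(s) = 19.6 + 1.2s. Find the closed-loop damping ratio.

Forward path: (19.6 + 1.2s)·6.9/(s(s+1.9)). The closed-loop characteristic equation is s² + (1.9 + 6.9·1.2)s + 6.9·19.6 = 0.
That is s² + 10.18s + 135.2 = 0, so ω_n = 11.63 rad/s and ζ = 10.18/(2·11.63) = 0.4377.

ζ = 0.438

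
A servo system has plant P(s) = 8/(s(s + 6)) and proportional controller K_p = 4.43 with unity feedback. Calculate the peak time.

T_p = 0.611 s

The closed-loop denominator s² + 6s + 35.44 gives ω_n = √35.44 = 5.953 and ζ = 6/(2ω_n) = 0.5039.
Damped frequency ω_d = ω_n√(1−ζ²) = 5.142 rad/s, so peak time T_p = π/ω_d = 0.611 s.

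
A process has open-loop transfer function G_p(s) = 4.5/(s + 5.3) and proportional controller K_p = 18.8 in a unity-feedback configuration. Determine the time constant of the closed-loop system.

τ = 0.0111 s

Closed-loop transfer function: T(s) = K_p·G_p(s)/(1 + K_p·G_p(s)) = 84.6/(s + 5.3 + 84.6) = 84.6/(s + 89.9).
Time constant τ = 1/89.9 = 0.0111 s.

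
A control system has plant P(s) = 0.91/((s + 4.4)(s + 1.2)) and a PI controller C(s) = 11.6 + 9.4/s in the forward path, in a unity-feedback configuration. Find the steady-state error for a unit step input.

0

The open loop C(s)P(s) has a pole at the origin (type 1), so the static position error constant is infinite and e_ss = 1/(1+∞) = 0.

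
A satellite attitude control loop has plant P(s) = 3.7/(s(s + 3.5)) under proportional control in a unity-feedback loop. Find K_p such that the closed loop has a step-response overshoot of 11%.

From %OS = 100·exp(−πζ/√(1−ζ²)) = 11%, ζ = −ln(0.11)/√(π²+ln²(0.11)) = 0.5749.
Characteristic equation s² + 3.5s + 3.7K_p = 0 gives ζ = 3.5/(2√(3.7K_p)).
Setting ζ = 0.5749: √(3.7K_p) = 3.5/(2·0.5749) = 3.044, so K_p = 9.266/3.7 = 2.5.

K_p = 2.5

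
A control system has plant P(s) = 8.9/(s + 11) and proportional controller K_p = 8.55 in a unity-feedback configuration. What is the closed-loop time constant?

Closed-loop transfer function: T(s) = K_p·P(s)/(1 + K_p·P(s)) = 76.1/(s + 11 + 76.1) = 76.1/(s + 87.1).
Time constant τ = 1/87.1 = 0.0115 s.

τ = 0.0115 s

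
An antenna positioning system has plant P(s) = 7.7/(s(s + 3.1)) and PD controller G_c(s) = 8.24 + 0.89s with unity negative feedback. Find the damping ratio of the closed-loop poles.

Forward path: (8.24 + 0.89s)·7.7/(s(s+3.1)). The closed-loop characteristic equation is s² + (3.1 + 7.7·0.89)s + 7.7·8.24 = 0.
That is s² + 9.953s + 63.45 = 0, so ω_n = 7.965 rad/s and ζ = 9.953/(2·7.965) = 0.6248.

ζ = 0.625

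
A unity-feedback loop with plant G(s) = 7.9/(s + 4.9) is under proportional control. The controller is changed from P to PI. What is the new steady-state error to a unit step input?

The integrator makes K_pos = lim_{s→0} C(s)G(s) infinite, so e_ss = 1/(1+K_pos) = 0.

0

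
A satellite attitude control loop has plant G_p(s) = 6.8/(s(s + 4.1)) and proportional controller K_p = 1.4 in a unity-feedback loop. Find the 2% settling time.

Closed-loop characteristic equation: s² + 4.1s + 9.52 = 0, so ω_n = 3.085 rad/s and ζ = 4.1/(2·3.085) = 0.6644.
2% settling time T_s ≈ 4/(ζω_n) = 4/2.05 = 1.95 s.

T_s ≈ 1.95 s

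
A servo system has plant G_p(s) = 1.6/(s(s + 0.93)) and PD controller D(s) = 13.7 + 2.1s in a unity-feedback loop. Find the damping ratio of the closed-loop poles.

ζ = 0.458

Forward path: (13.7 + 2.1s)·1.6/(s(s+0.93)). The closed-loop characteristic equation is s² + (0.93 + 1.6·2.1)s + 1.6·13.7 = 0.
That is s² + 4.29s + 21.92 = 0, so ω_n = 4.682 rad/s and ζ = 4.29/(2·4.682) = 0.4581.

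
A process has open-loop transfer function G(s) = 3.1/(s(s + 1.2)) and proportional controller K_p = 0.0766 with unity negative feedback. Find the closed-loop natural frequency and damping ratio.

With unity feedback the closed-loop characteristic equation is s² + 1.2s + 0.0766·3.1 = s² + 1.2s + 0.2375 = 0.
So ω_n² = 0.2375 ⇒ ω_n = 0.4873 rad/s, and ζ = 1.2/(2ω_n) = 1.23.

ω_n = 0.487 rad/s, ζ = 1.23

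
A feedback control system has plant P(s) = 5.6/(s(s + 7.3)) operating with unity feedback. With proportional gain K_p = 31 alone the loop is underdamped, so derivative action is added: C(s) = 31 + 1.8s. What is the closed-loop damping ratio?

Forward path: (31 + 1.8s)·5.6/(s(s+7.3)). The closed-loop characteristic equation is s² + (7.3 + 5.6·1.8)s + 5.6·31 = 0.
That is s² + 17.38s + 173.6 = 0, so ω_n = 13.18 rad/s and ζ = 17.38/(2·13.18) = 0.6595.

ζ = 0.66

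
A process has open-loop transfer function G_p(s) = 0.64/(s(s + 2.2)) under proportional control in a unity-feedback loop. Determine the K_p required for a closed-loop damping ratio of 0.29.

K_p = 22.5

Closed-loop characteristic equation: s² + 2.2s + K_p·0.64 = 0.
So ω_n = √(0.64K_p) and 2ζω_n = 2.2, giving ζ = 2.2/(2√(0.64K_p)).
Setting ζ = 0.29: √(0.64K_p) = 2.2/(2·0.29) = 3.793, so K_p = 14.39/0.64 = 22.5.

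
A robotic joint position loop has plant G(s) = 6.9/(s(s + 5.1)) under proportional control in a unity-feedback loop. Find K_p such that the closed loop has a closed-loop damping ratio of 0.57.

K_p = 2.9

Closed-loop characteristic equation: s² + 5.1s + K_p·6.9 = 0.
So ω_n = √(6.9K_p) and 2ζω_n = 5.1, giving ζ = 5.1/(2√(6.9K_p)).
Setting ζ = 0.57: √(6.9K_p) = 5.1/(2·0.57) = 4.474, so K_p = 20.01/6.9 = 2.9.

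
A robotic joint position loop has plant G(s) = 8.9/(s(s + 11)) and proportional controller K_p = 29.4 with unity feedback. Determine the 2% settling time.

T_s ≈ 0.727 s

The closed-loop denominator s² + 11s + 261.7 gives ω_n = √261.7 = 16.18 and ζ = 11/(2ω_n) = 0.34.
2% settling time T_s ≈ 4/(ζω_n) = 4/5.5 = 0.727 s.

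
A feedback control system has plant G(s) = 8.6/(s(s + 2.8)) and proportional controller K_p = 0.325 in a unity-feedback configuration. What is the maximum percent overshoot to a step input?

0.812%

The closed-loop denominator s² + 2.8s + 2.795 gives ω_n = √2.795 = 1.672 and ζ = 2.8/(2ω_n) = 0.8374.
%OS = 100·exp(−πζ/√(1−ζ²)) = 100·exp(−π·0.8374/√0.2987) = 0.812%.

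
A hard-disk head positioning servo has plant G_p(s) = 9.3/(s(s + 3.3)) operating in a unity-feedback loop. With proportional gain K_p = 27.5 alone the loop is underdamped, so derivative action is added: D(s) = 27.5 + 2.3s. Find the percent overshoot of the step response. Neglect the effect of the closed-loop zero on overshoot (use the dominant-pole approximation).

2.2%

Forward path: (27.5 + 2.3s)·9.3/(s(s+3.3)). The closed-loop characteristic equation is s² + (3.3 + 9.3·2.3)s + 9.3·27.5 = 0.
That is s² + 24.69s + 255.8 = 0, so ω_n = 15.99 rad/s and ζ = 24.69/(2·15.99) = 0.7719.
%OS = 100·exp(−πζ/√(1−ζ²)) = 2.2%.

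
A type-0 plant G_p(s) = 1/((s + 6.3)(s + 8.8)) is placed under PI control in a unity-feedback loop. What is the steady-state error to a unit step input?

The PI controller's integrator makes the forward path type 1, so e_ss to a step is zero.

0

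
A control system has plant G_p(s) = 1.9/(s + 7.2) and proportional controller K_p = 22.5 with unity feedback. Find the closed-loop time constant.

τ = 0.02 s

Closed-loop transfer function: T(s) = K_p·G_p(s)/(1 + K_p·G_p(s)) = 42.75/(s + 7.2 + 42.75) = 42.75/(s + 49.95).
Time constant τ = 1/49.95 = 0.02 s.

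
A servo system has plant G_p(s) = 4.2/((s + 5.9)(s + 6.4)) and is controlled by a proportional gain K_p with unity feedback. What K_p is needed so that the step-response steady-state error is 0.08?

K_p = 103

For a type-0 loop with proportional control, e_ss = 1/(1 + K_p·G_p(0)).
G_p(0) = 0.1112. Require 1/(1 + K_p·0.1112) = 0.08, so 1 + 0.1112·K_p = 12.5.
K_p = (12.5 − 1)/0.1112 = 103.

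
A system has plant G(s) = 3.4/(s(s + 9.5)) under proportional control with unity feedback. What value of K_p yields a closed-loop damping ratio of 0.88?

Closed-loop characteristic equation: s² + 9.5s + K_p·3.4 = 0.
So ω_n = √(3.4K_p) and 2ζω_n = 9.5, giving ζ = 9.5/(2√(3.4K_p)).
Setting ζ = 0.88: √(3.4K_p) = 9.5/(2·0.88) = 5.398, so K_p = 29.14/3.4 = 8.57.

K_p = 8.57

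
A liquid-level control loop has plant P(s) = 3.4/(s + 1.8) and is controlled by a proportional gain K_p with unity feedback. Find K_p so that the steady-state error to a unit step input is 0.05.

K_p = 10.1

The loop is type 0, so e_ss(step) = 1/(1 + K_pos) with K_pos = K_p·P(0).
P(0) = 1.889. Require 1/(1 + K_p·1.889) = 0.05, so 1 + 1.889·K_p = 20.
K_p = (20 − 1)/1.889 = 10.1.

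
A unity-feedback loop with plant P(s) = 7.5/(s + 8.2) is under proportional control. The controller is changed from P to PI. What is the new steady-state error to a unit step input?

0

Adding integral action puts a pole at s = 0 in the forward path, raising the system type to 1; a type-1 loop has zero steady-state error to a step.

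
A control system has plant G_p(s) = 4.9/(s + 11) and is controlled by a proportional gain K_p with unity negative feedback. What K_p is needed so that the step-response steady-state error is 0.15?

Steady-state error for a unit step on this type-0 loop is 1/(1 + K_p·G_p(0)).
G_p(0) = 0.4455. Require 1/(1 + K_p·0.4455) = 0.15, so 1 + 0.4455·K_p = 6.667.
K_p = (6.667 − 1)/0.4455 = 12.7.

K_p = 12.7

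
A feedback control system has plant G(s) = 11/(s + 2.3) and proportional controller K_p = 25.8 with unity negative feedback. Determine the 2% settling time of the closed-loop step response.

Closed-loop transfer function: T(s) = K_p·G(s)/(1 + K_p·G(s)) = 283.8/(s + 2.3 + 283.8) = 283.8/(s + 286.1).
Time constant τ = 1/286.1 = 0.003495 s, so the 2% settling time is about 4τ = 0.014 s.

T_s ≈ 0.014 s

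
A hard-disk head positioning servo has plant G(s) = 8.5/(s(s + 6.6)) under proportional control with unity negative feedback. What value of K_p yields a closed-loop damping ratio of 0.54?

K_p = 4.39

Closed-loop characteristic equation: s² + 6.6s + K_p·8.5 = 0.
So ω_n = √(8.5K_p) and 2ζω_n = 6.6, giving ζ = 6.6/(2√(8.5K_p)).
Setting ζ = 0.54: √(8.5K_p) = 6.6/(2·0.54) = 6.111, so K_p = 37.35/8.5 = 4.39.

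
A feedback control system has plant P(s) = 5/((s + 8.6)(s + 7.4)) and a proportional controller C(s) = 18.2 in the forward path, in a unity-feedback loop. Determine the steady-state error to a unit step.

0.412

The loop is type 0. Static position error constant K_pos = C(0)·P(0) = 18.2·0.07857 = 1.43.
Steady-state error to a unit step: e_ss = 1/(1+K_pos) = 1/2.43 = 0.412.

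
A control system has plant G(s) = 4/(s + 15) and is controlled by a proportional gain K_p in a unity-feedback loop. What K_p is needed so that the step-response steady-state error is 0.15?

Steady-state error for a unit step on this type-0 loop is 1/(1 + K_p·G(0)).
G(0) = 0.2667. Require 1/(1 + K_p·0.2667) = 0.15, so 1 + 0.2667·K_p = 6.667.
K_p = (6.667 − 1)/0.2667 = 21.2.

K_p = 21.2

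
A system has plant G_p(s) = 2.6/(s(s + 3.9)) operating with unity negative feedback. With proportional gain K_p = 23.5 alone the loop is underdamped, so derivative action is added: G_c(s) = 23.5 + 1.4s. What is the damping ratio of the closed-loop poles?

Forward path: (23.5 + 1.4s)·2.6/(s(s+3.9)). The closed-loop characteristic equation is s² + (3.9 + 2.6·1.4)s + 2.6·23.5 = 0.
That is s² + 7.54s + 61.1 = 0, so ω_n = 7.817 rad/s and ζ = 7.54/(2·7.817) = 0.4823.

ζ = 0.482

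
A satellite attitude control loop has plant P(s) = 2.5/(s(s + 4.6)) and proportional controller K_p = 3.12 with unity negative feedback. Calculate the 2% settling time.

From 1 + K_pP(s) = 0: s² + 4.6s + 7.8 = 0 ⇒ ω_n = 2.793, ζ = 0.8235.
2% settling time T_s ≈ 4/(ζω_n) = 4/2.3 = 1.74 s.

T_s ≈ 1.74 s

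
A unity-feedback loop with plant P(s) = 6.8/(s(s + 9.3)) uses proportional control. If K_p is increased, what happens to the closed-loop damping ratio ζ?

ζ = 9.3/(2√(6.8K_p)); increasing K_p raises the denominator, so ζ falls.

decrease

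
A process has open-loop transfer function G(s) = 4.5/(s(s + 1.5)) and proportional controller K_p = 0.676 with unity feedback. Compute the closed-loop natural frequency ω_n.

ω_n = 1.74 rad/s

1 + K_p·G(s) = 0 gives s² + 1.5s + 3.042 = 0.
Matching s² + 2ζω_n s + ω_n²: ω_n = √3.042 = 1.744 rad/s and 2ζω_n = 1.5, so ζ = 1.5/(2·1.744) = 0.43.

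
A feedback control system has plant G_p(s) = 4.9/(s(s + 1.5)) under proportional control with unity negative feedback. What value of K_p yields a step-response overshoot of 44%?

K_p = 1.8

From %OS = 100·exp(−πζ/√(1−ζ²)) = 44%, ζ = −ln(0.44)/√(π²+ln²(0.44)) = 0.2528.
Characteristic equation s² + 1.5s + 4.9K_p = 0 gives ζ = 1.5/(2√(4.9K_p)).
Setting ζ = 0.2528: √(4.9K_p) = 1.5/(2·0.2528) = 2.966, so K_p = 8.799/4.9 = 1.8.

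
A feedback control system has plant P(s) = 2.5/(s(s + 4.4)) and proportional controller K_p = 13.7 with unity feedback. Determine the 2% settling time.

From 1 + K_pP(s) = 0: s² + 4.4s + 34.25 = 0 ⇒ ω_n = 5.852, ζ = 0.3759.
2% settling time T_s ≈ 4/(ζω_n) = 4/2.2 = 1.82 s.

T_s ≈ 1.82 s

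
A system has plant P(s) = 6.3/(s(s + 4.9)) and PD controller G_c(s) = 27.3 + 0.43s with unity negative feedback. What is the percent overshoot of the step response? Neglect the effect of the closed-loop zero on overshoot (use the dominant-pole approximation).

Forward path: (27.3 + 0.43s)·6.3/(s(s+4.9)). The closed-loop characteristic equation is s² + (4.9 + 6.3·0.43)s + 6.3·27.3 = 0.
That is s² + 7.609s + 172 = 0, so ω_n = 13.11 rad/s and ζ = 7.609/(2·13.11) = 0.2901.
%OS = 100·exp(−πζ/√(1−ζ²)) = 38.6%.

38.6%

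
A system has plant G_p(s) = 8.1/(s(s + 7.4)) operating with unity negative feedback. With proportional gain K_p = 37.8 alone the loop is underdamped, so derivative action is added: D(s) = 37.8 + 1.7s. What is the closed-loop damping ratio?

Forward path: (37.8 + 1.7s)·8.1/(s(s+7.4)). The closed-loop characteristic equation is s² + (7.4 + 8.1·1.7)s + 8.1·37.8 = 0.
That is s² + 21.17s + 306.2 = 0, so ω_n = 17.5 rad/s and ζ = 21.17/(2·17.5) = 0.6049.

ζ = 0.605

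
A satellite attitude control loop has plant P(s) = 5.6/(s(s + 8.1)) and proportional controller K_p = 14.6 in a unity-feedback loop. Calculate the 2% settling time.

From 1 + K_pP(s) = 0: s² + 8.1s + 81.76 = 0 ⇒ ω_n = 9.042, ζ = 0.4479.
2% settling time T_s ≈ 4/(ζω_n) = 4/4.05 = 0.988 s.

T_s ≈ 0.988 s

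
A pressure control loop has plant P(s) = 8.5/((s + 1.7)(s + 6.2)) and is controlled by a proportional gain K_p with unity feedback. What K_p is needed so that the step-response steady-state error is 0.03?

The loop is type 0, so e_ss(step) = 1/(1 + K_pos) with K_pos = K_p·P(0).
P(0) = 0.8065. Require 1/(1 + K_p·0.8065) = 0.03, so 1 + 0.8065·K_p = 33.33.
K_p = (33.33 − 1)/0.8065 = 40.1.

K_p = 40.1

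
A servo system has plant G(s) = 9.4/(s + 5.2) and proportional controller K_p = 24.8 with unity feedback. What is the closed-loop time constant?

τ = 0.0042 s

Closed-loop transfer function: T(s) = K_p·G(s)/(1 + K_p·G(s)) = 233.1/(s + 5.2 + 233.1) = 233.1/(s + 238.3).
Time constant τ = 1/238.3 = 0.0042 s.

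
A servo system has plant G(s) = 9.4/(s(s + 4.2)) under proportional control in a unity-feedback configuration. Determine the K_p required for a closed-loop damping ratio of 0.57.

Closed-loop characteristic equation: s² + 4.2s + K_p·9.4 = 0.
So ω_n = √(9.4K_p) and 2ζω_n = 4.2, giving ζ = 4.2/(2√(9.4K_p)).
Setting ζ = 0.57: √(9.4K_p) = 4.2/(2·0.57) = 3.684, so K_p = 13.57/9.4 = 1.44.

K_p = 1.44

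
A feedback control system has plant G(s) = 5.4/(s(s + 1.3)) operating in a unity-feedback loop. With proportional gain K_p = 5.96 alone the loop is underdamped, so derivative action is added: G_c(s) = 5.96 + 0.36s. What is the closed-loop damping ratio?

Forward path: (5.96 + 0.36s)·5.4/(s(s+1.3)). The closed-loop characteristic equation is s² + (1.3 + 5.4·0.36)s + 5.4·5.96 = 0.
That is s² + 3.244s + 32.18 = 0, so ω_n = 5.673 rad/s and ζ = 3.244/(2·5.673) = 0.2859.

ζ = 0.286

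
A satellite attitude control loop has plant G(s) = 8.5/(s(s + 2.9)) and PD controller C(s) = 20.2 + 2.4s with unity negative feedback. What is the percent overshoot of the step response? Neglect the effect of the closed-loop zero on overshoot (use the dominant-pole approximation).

0.224%

Forward path: (20.2 + 2.4s)·8.5/(s(s+2.9)). The closed-loop characteristic equation is s² + (2.9 + 8.5·2.4)s + 8.5·20.2 = 0.
That is s² + 23.3s + 171.7 = 0, so ω_n = 13.1 rad/s and ζ = 23.3/(2·13.1) = 0.8891.
%OS = 100·exp(−πζ/√(1−ζ²)) = 0.224%.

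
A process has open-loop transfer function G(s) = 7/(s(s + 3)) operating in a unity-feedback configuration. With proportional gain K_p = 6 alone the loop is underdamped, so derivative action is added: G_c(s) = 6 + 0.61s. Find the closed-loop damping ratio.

Forward path: (6 + 0.61s)·7/(s(s+3)). The closed-loop characteristic equation is s² + (3 + 7·0.61)s + 7·6 = 0.
That is s² + 7.27s + 42 = 0, so ω_n = 6.481 rad/s and ζ = 7.27/(2·6.481) = 0.5609.

ζ = 0.561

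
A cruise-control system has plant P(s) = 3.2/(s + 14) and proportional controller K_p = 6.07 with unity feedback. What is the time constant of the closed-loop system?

τ = 0.0299 s

Closed-loop transfer function: T(s) = K_p·P(s)/(1 + K_p·P(s)) = 19.42/(s + 14 + 19.42) = 19.42/(s + 33.42).
Time constant τ = 1/33.42 = 0.0299 s.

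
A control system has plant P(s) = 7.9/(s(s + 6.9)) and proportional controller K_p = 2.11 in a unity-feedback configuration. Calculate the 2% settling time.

From 1 + K_pP(s) = 0: s² + 6.9s + 16.67 = 0 ⇒ ω_n = 4.083, ζ = 0.845.
2% settling time T_s ≈ 4/(ζω_n) = 4/3.45 = 1.16 s.

T_s ≈ 1.16 s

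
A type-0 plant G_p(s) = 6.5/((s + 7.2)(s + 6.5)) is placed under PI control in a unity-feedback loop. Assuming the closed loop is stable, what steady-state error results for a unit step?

0

The PI controller's integrator makes the forward path type 1, so e_ss to a step is zero.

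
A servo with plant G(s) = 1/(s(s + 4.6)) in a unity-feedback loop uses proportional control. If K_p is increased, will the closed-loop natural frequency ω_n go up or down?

increase

ω_n = √(1·K_p), which grows with K_p.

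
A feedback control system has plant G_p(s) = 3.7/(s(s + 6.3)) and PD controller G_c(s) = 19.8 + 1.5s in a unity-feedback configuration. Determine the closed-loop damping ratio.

Forward path: (19.8 + 1.5s)·3.7/(s(s+6.3)). The closed-loop characteristic equation is s² + (6.3 + 3.7·1.5)s + 3.7·19.8 = 0.
That is s² + 11.85s + 73.26 = 0, so ω_n = 8.559 rad/s and ζ = 11.85/(2·8.559) = 0.6922.

ζ = 0.692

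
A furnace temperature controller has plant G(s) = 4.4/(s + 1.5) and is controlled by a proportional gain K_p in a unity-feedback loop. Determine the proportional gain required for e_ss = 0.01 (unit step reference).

K_p = 33.8

The loop is type 0, so e_ss(step) = 1/(1 + K_pos) with K_pos = K_p·G(0).
G(0) = 2.933. Require 1/(1 + K_p·2.933) = 0.01, so 1 + 2.933·K_p = 100.
K_p = (100 − 1)/2.933 = 33.8.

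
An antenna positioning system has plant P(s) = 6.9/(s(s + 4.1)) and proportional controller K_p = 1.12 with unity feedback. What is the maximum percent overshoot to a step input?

From 1 + K_pP(s) = 0: s² + 4.1s + 7.728 = 0 ⇒ ω_n = 2.78, ζ = 0.7374.
%OS = 100·exp(−πζ/√(1−ζ²)) = 100·exp(−π·0.7374/√0.4562) = 3.24%.

3.24%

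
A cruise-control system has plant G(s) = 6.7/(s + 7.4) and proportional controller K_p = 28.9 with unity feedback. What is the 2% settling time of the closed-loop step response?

Closed-loop transfer function: T(s) = K_p·G(s)/(1 + K_p·G(s)) = 193.6/(s + 7.4 + 193.6) = 193.6/(s + 201).
Time constant τ = 1/201 = 0.004974 s, so the 2% settling time is about 4τ = 0.0199 s.

T_s ≈ 0.0199 s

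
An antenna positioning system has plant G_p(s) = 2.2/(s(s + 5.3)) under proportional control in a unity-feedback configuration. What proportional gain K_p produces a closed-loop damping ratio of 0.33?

Closed-loop characteristic equation: s² + 5.3s + K_p·2.2 = 0.
So ω_n = √(2.2K_p) and 2ζω_n = 5.3, giving ζ = 5.3/(2√(2.2K_p)).
Setting ζ = 0.33: √(2.2K_p) = 5.3/(2·0.33) = 8.03, so K_p = 64.49/2.2 = 29.3.

K_p = 29.3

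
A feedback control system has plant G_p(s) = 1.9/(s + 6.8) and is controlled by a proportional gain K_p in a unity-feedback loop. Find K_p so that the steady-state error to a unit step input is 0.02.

For a type-0 loop with proportional control, e_ss = 1/(1 + K_p·G_p(0)).
G_p(0) = 0.2794. Require 1/(1 + K_p·0.2794) = 0.02, so 1 + 0.2794·K_p = 50.
K_p = (50 − 1)/0.2794 = 175.

K_p = 175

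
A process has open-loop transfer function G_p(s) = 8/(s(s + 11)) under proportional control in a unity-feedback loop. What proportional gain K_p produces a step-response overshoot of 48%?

K_p = 73.1

From %OS = 100·exp(−πζ/√(1−ζ²)) = 48%, ζ = −ln(0.48)/√(π²+ln²(0.48)) = 0.2275.
Characteristic equation s² + 11s + 8K_p = 0 gives ζ = 11/(2√(8K_p)).
Setting ζ = 0.2275: √(8K_p) = 11/(2·0.2275) = 24.18, so K_p = 584.5/8 = 73.1.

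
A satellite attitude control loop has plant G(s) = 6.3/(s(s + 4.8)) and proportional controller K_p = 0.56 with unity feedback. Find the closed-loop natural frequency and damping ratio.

With unity feedback the closed-loop characteristic equation is s² + 4.8s + 0.56·6.3 = s² + 4.8s + 3.528 = 0.
So ω_n² = 3.528 ⇒ ω_n = 1.878 rad/s, and ζ = 4.8/(2ω_n) = 1.28.

ω_n = 1.88 rad/s, ζ = 1.28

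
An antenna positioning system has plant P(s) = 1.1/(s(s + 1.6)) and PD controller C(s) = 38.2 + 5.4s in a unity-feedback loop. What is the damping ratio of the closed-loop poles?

Forward path: (38.2 + 5.4s)·1.1/(s(s+1.6)). The closed-loop characteristic equation is s² + (1.6 + 1.1·5.4)s + 1.1·38.2 = 0.
That is s² + 7.54s + 42.02 = 0, so ω_n = 6.482 rad/s and ζ = 7.54/(2·6.482) = 0.5816.

ζ = 0.582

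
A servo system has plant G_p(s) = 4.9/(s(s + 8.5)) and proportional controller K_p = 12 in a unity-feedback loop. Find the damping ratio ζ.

1 + K_p·G_p(s) = 0 gives s² + 8.5s + 58.8 = 0.
Matching s² + 2ζω_n s + ω_n²: ω_n = √58.8 = 7.668 rad/s and 2ζω_n = 8.5, so ζ = 8.5/(2·7.668) = 0.554.

ζ = 0.554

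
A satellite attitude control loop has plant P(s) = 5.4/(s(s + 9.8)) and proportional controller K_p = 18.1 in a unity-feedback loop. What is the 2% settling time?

T_s ≈ 0.816 s

Closed-loop characteristic equation: s² + 9.8s + 97.74 = 0, so ω_n = 9.886 rad/s and ζ = 9.8/(2·9.886) = 0.4956.
2% settling time T_s ≈ 4/(ζω_n) = 4/4.9 = 0.816 s.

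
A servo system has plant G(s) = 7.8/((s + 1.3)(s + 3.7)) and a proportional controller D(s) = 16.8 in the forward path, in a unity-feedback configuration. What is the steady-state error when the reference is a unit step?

The loop is type 0. Static position error constant K_pos = D(0)·G(0) = 16.8·1.622 = 27.24.
Steady-state error to a unit step: e_ss = 1/(1+K_pos) = 1/28.24 = 0.0354.

0.0354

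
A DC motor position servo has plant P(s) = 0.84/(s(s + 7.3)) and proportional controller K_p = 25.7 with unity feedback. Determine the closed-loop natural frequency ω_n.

ω_n = 4.65 rad/s

1 + K_p·P(s) = 0 gives s² + 7.3s + 21.59 = 0.
Matching s² + 2ζω_n s + ω_n²: ω_n = √21.59 = 4.646 rad/s and 2ζω_n = 7.3, so ζ = 7.3/(2·4.646) = 0.786.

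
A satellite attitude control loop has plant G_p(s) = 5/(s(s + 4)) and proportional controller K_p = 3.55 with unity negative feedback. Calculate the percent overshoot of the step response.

18.4%

From 1 + K_pG_p(s) = 0: s² + 4s + 17.75 = 0 ⇒ ω_n = 4.213, ζ = 0.4747.
%OS = 100·exp(−πζ/√(1−ζ²)) = 100·exp(−π·0.4747/√0.7746) = 18.4%.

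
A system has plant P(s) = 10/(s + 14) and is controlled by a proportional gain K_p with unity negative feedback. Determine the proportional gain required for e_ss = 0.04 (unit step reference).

K_p = 33.6

For a type-0 loop with proportional control, e_ss = 1/(1 + K_p·P(0)).
P(0) = 0.7143. Require 1/(1 + K_p·0.7143) = 0.04, so 1 + 0.7143·K_p = 25.
K_p = (25 − 1)/0.7143 = 33.6.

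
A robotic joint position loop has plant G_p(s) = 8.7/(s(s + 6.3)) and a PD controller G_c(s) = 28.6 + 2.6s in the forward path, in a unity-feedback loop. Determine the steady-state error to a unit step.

The open loop G_c(s)G_p(s) has a pole at the origin (type 1), so the static position error constant is infinite and e_ss = 1/(1+∞) = 0.

0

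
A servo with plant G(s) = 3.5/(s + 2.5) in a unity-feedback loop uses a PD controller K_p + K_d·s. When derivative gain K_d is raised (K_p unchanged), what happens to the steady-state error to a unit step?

unchanged

K_d affects only the transient (the s-coefficient); the DC loop gain, and hence e_ss, depends only on K_p.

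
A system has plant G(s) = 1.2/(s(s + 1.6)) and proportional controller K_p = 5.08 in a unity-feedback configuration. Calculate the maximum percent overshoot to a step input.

From 1 + K_pG(s) = 0: s² + 1.6s + 6.096 = 0 ⇒ ω_n = 2.469, ζ = 0.324.
%OS = 100·exp(−πζ/√(1−ζ²)) = 100·exp(−π·0.324/√0.895) = 34.1%.

34.1%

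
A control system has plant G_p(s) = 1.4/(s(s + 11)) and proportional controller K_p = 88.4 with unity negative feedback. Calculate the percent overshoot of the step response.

16.7%

Closed-loop characteristic equation: s² + 11s + 123.8 = 0, so ω_n = 11.12 rad/s and ζ = 11/(2·11.12) = 0.4944.
%OS = 100·exp(−πζ/√(1−ζ²)) = 100·exp(−π·0.4944/√0.7556) = 16.7%.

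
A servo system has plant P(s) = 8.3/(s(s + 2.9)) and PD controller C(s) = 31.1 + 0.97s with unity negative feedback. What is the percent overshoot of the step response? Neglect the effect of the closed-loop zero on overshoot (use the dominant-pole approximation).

Forward path: (31.1 + 0.97s)·8.3/(s(s+2.9)). The closed-loop characteristic equation is s² + (2.9 + 8.3·0.97)s + 8.3·31.1 = 0.
That is s² + 10.95s + 258.1 = 0, so ω_n = 16.07 rad/s and ζ = 10.95/(2·16.07) = 0.3408.
%OS = 100·exp(−πζ/√(1−ζ²)) = 32%.

32%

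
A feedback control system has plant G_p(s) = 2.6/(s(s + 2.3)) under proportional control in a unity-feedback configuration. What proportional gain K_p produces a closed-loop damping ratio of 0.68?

K_p = 1.1

Closed-loop characteristic equation: s² + 2.3s + K_p·2.6 = 0.
So ω_n = √(2.6K_p) and 2ζω_n = 2.3, giving ζ = 2.3/(2√(2.6K_p)).
Setting ζ = 0.68: √(2.6K_p) = 2.3/(2·0.68) = 1.691, so K_p = 2.86/2.6 = 1.1.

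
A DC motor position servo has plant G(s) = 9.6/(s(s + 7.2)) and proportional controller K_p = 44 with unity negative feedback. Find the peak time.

From 1 + K_pG(s) = 0: s² + 7.2s + 422.4 = 0 ⇒ ω_n = 20.55, ζ = 0.1752.
Damped frequency ω_d = ω_n√(1−ζ²) = 20.23 rad/s, so peak time T_p = π/ω_d = 0.155 s.

T_p = 0.155 s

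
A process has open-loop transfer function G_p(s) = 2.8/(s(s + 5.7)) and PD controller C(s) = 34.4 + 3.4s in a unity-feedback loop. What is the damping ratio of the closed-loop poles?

Forward path: (34.4 + 3.4s)·2.8/(s(s+5.7)). The closed-loop characteristic equation is s² + (5.7 + 2.8·3.4)s + 2.8·34.4 = 0.
That is s² + 15.22s + 96.32 = 0, so ω_n = 9.814 rad/s and ζ = 15.22/(2·9.814) = 0.7754.

ζ = 0.775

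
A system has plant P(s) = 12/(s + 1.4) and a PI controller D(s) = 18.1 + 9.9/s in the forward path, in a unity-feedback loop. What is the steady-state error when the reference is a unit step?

0

The open loop D(s)P(s) has a pole at the origin (type 1), so the static position error constant is infinite and e_ss = 1/(1+∞) = 0.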